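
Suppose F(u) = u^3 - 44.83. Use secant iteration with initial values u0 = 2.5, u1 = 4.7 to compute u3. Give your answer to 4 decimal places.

3.4629

F(2.5) = -29.205000, F(4.7) = 58.993000
u2 = 4.700000 − 58.993000·(4.700000 − 2.500000) / (58.993000 − (-29.205000)) = 4.700000 − (129.784600)/(88.198000) = 3.228486
F(3.228486) = -11.179100
u3 = 3.228486 − (-11.179100)·(3.228486 − 4.700000) / (-11.179100 − 58.993000) = 3.228486 − (16.450203)/(-70.172100) = 3.462912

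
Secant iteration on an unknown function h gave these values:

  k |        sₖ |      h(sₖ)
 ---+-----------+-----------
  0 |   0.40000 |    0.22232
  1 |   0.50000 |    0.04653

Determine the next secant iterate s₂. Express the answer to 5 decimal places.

s₂ = 0.50000 − 0.04653·(0.50000 − 0.40000) / (0.04653 − 0.22232)
   = 0.50000 − (0.0046530)/(-0.1757900) = 0.5264691

0.52647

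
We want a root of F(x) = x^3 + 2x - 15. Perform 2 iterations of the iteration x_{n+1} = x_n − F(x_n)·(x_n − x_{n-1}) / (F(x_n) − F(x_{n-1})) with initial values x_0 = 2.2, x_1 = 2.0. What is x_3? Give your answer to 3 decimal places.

F(2.2) = 0.04800, F(2.0) = -3.00000
x_2 = 2.00000 − (-3.00000)·(2.00000 − 2.20000) / (-3.00000 − 0.04800) = 2.00000 − (0.60000)/(-3.04800) = 2.19685
F(2.19685) = -0.00397
x_3 = 2.19685 − (-0.00397)·(2.19685 − 2.00000) / (-0.00397 − (-3.00000)) = 2.19685 − (-0.00078)/(2.99603) = 2.19711

2.197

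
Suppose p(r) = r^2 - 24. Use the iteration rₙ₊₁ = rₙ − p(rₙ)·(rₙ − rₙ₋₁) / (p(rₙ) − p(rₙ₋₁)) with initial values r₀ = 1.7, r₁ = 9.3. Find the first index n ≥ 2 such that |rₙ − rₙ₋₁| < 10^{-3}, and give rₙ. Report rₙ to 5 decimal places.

p(1.7) = -21.1100000, p(9.3) = 62.4900000
r₂ = 9.3000000 − 62.4900000·(7.6000000)/(83.6000000) = 3.6190909;  |Δ| = 5.6809091
p(3.6190909) = -10.9021810
r₃ = 3.6190909 − (-10.9021810)·(-5.6809091)/(-73.3921810) = 4.4629723;  |Δ| = 0.8438814
p(4.4629723) = -4.0818778
r₄ = 4.4629723 − (-4.0818778)·(0.8438814)/(6.8203031) = 4.9680263;  |Δ| = 0.5050539
p(4.9680263) = 0.6812851
r₅ = 4.9680263 − 0.6812851·(0.5050539)/(4.7631630) = 4.8957874;  |Δ| = 0.0722389
p(4.8957874) = -0.0312661
r₆ = 4.8957874 − (-0.0312661)·(-0.0722389)/(-0.7125512) = 4.8989571;  |Δ| = 0.0031698
p(4.8989571) = -0.0002189
r₇ = 4.8989571 − (-0.0002189)·(0.0031698)/(0.0310472) = 4.8989795;  |Δ| = 0.0000224
|r₇ − r₆| = 0.0000224 < 10^{-3}

n = 7, rₙ = 4.89898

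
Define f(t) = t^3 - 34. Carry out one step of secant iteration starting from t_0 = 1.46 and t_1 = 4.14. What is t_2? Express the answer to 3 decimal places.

f(1.46) = -30.88786, f(4.14) = 36.95794
t_2 = 4.14000 − 36.95794·(4.14000 − 1.46000) / (36.95794 − (-30.88786)) = 4.14000 − (99.04729)/(67.84581) = 2.68011

2.680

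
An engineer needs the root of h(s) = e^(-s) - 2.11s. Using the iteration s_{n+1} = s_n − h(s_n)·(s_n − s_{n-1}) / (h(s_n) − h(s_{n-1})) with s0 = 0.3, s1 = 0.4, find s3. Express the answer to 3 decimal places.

h(0.3) = 0.10782, h(0.4) = -0.17368
s2 = 0.40000 − (-0.17368)·(0.40000 − 0.30000) / (-0.17368 − 0.10782) = 0.40000 − (-0.01737)/(-0.28150) = 0.33830
h(0.33830) = -0.00084
s3 = 0.33830 − (-0.00084)·(0.33830 − 0.40000) / (-0.00084 − (-0.17368)) = 0.33830 − (0.00005)/(0.17284) = 0.33800

0.338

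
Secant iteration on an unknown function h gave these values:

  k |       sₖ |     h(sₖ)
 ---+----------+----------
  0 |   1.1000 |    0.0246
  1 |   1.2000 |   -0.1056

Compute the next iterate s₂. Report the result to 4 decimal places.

1.1189

s₂ = 1.2000 − (-0.1056)·(1.2000 − 1.1000) / (-0.1056 − 0.0246)
   = 1.2000 − (-0.010560)/(-0.130200) = 1.118894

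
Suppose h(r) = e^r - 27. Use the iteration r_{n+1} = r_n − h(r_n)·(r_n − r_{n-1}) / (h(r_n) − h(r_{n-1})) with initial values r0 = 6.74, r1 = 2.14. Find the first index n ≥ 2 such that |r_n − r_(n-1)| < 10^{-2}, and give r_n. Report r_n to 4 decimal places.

h(6.74) = 818.560736, h(2.14) = -18.500562
r2 = 2.140000 − (-18.500562)·(-4.600000)/(-837.061298) = 2.241668;  |Δ| = 0.101668
h(2.241668) = -17.590985
r3 = 2.241668 − (-17.590985)·(0.101668)/(0.909577) = 4.207906;  |Δ| = 1.966237
h(4.207906) = 40.215620
r4 = 4.207906 − 40.215620·(1.966237)/(57.806605) = 2.840009;  |Δ| = 1.367897
h(2.840009) = -9.884078
r5 = 2.840009 − (-9.884078)·(-1.367897)/(-50.099699) = 3.109879;  |Δ| = 0.269870
h(3.109879) = -4.581670
r6 = 3.109879 − (-4.581670)·(0.269870)/(5.302409) = 3.343066;  |Δ| = 0.233187
h(3.343066) = 1.305786
r7 = 3.343066 − 1.305786·(0.233187)/(5.887456) = 3.291347;  |Δ| = 0.051719
h(3.291347) = -0.120946
r8 = 3.291347 − (-0.120946)·(-0.051719)/(-1.426732) = 3.295732;  |Δ| = 0.004384
|r8 − r7| = 0.004384 < 10^{-2}

n = 8, r_n = 3.2957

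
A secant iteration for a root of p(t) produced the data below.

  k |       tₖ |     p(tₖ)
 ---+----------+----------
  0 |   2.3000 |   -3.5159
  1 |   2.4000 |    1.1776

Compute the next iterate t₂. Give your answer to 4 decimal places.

t₂ = 2.4000 − 1.1776·(2.4000 − 2.3000) / (1.1776 − (-3.5159))
   = 2.4000 − (0.117760)/(4.693500) = 2.374910

2.3749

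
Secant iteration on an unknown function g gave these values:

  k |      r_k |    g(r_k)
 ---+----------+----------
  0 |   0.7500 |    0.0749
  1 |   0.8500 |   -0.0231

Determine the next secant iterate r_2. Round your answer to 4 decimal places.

r_2 = 0.8500 − (-0.0231)·(0.8500 − 0.7500) / (-0.0231 − 0.0749)
   = 0.8500 − (-0.002310)/(-0.098000) = 0.826429

0.8264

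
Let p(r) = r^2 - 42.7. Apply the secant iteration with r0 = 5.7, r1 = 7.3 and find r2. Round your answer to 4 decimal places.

p(5.7) = -10.210000, p(7.3) = 10.590000
r2 = 7.300000 − 10.590000·(7.300000 − 5.700000) / (10.590000 − (-10.210000)) = 7.300000 − (16.944000)/(20.800000) = 6.485385

6.4854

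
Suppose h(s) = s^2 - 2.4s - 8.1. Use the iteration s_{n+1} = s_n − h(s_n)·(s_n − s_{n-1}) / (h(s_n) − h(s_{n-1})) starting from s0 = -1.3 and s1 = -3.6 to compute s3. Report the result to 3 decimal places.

-1.858

h(-1.3) = -3.29000, h(-3.6) = 13.50000
s2 = -3.60000 − 13.50000·(-3.60000 − (-1.30000)) / (13.50000 − (-3.29000)) = -3.60000 − (-31.05000)/(16.79000) = -1.75068
h(-1.75068) = -0.83346
s3 = -1.75068 − (-0.83346)·(-1.75068 − (-3.60000)) / (-0.83346 − 13.50000) = -1.75068 − (-1.54133)/(-14.33346) = -1.85822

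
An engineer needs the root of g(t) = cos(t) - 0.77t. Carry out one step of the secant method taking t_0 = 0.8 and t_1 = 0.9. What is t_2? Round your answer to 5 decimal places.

0.85306

g(0.8) = 0.0807067, g(0.9) = -0.0713900
t_2 = 0.9000000 − (-0.0713900)·(0.9000000 − 0.8000000) / (-0.0713900 − 0.0807067) = 0.9000000 − (-0.0071390)/(-0.1520967) = 0.8530627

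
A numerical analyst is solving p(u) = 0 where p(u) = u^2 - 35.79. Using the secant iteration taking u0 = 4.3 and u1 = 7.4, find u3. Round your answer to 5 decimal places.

5.96055

p(4.3) = -17.3000000, p(7.4) = 18.9700000
u2 = 7.4000000 − 18.9700000·(7.4000000 − 4.3000000) / (18.9700000 − (-17.3000000)) = 7.4000000 − (58.8070000)/(36.2700000) = 5.7786325
p(5.7786325) = -2.3974067
u3 = 5.7786325 − (-2.3974067)·(5.7786325 − 7.4000000) / (-2.3974067 − 18.9700000) = 5.7786325 − (3.8870773)/(-21.3674067) = 5.9605487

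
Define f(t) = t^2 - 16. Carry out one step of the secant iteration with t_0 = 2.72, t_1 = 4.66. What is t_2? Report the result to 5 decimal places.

3.88553

f(2.72) = -8.6016000, f(4.66) = 5.7156000
t_2 = 4.6600000 − 5.7156000·(4.6600000 − 2.7200000) / (5.7156000 − (-8.6016000)) = 4.6600000 − (11.0882640)/(14.3172000) = 3.8855285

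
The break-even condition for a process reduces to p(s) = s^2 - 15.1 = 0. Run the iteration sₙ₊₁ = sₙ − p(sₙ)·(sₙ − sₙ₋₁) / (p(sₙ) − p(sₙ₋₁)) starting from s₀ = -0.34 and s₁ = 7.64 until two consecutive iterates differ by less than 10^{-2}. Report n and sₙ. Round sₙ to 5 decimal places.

p(-0.34) = -14.9844000, p(7.64) = 43.2696000
s₂ = 7.6400000 − 43.2696000·(7.9800000)/(58.2540000) = 1.7126575;  |Δ| = 5.9273425
p(1.7126575) = -12.1668042
s₃ = 1.7126575 − (-12.1668042)·(-5.9273425)/(-55.4364042) = 3.0135503;  |Δ| = 1.3008927
p(3.0135503) = -6.0185148
s₄ = 3.0135503 − (-6.0185148)·(1.3008927)/(6.1482894) = 4.2869845;  |Δ| = 1.2734342
p(4.2869845) = 3.2782361
s₅ = 4.2869845 − 3.2782361·(1.2734342)/(9.2967509) = 3.8379440;  |Δ| = 0.4490405
p(3.8379440) = -0.3701862
s₆ = 3.8379440 − (-0.3701862)·(-0.4490405)/(-3.6484223) = 3.8835057;  |Δ| = 0.0455618
p(3.8835057) = -0.0183832
s₇ = 3.8835057 − (-0.0183832)·(0.0455618)/(0.3518030) = 3.8858865;  |Δ| = 0.0023808
|s₇ − s₆| = 0.0023808 < 10^{-2}

n = 7, sₙ = 3.88589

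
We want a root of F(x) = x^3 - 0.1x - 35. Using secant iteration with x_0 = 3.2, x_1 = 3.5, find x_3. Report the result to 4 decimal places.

3.2809

F(3.2) = -2.552000, F(3.5) = 7.525000
x_2 = 3.500000 − 7.525000·(3.500000 − 3.200000) / (7.525000 − (-2.552000)) = 3.500000 − (2.257500)/(10.077000) = 3.275975
F(3.275975) = -0.169794
x_3 = 3.275975 − (-0.169794)·(3.275975 − 3.500000) / (-0.169794 − 7.525000) = 3.275975 − (0.038038)/(-7.694794) = 3.280918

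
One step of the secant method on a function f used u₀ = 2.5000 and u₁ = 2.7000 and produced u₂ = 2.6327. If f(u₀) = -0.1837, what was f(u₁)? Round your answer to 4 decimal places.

0.0932

The secant line through (2.5000, -0.1837) and (2.7000, f(u₁)) crosses zero at u₂ = 2.6327.
So (2.5000, -0.1837), (2.7000, f(u₁)), (2.6327, 0) are collinear:
f(u₁) = -0.1837 · (2.7000 − 2.6327) / (2.5000 − 2.6327) = -0.1837 · (0.067300)/(-0.132700) = 0.093165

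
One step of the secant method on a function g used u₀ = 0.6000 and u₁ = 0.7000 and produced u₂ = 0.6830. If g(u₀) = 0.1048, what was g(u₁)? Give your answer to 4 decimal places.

The secant line through (0.6000, 0.1048) and (0.7000, g(u₁)) crosses zero at u₂ = 0.6830.
So (0.6000, 0.1048), (0.7000, g(u₁)), (0.6830, 0) are collinear:
g(u₁) = 0.1048 · (0.7000 − 0.6830) / (0.6000 − 0.6830) = 0.1048 · (0.017000)/(-0.083000) = -0.021465

-0.0215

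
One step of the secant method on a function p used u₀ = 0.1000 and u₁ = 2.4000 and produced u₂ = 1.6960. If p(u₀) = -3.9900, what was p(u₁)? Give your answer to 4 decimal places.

1.7600

The secant line through (0.1000, -3.9900) and (2.4000, p(u₁)) crosses zero at u₂ = 1.6960.
So (0.1000, -3.9900), (2.4000, p(u₁)), (1.6960, 0) are collinear:
p(u₁) = -3.9900 · (2.4000 − 1.6960) / (0.1000 − 1.6960) = -3.9900 · (0.704000)/(-1.596000) = 1.760000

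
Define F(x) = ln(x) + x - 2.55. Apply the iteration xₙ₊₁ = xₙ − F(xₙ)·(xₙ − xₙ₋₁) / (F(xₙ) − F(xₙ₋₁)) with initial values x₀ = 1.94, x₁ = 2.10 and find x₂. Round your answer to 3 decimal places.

1.905

F(1.94) = 0.05269, F(2.10) = 0.29194
x₂ = 2.10000 − 0.29194·(2.10000 − 1.94000) / (0.29194 − 0.05269) = 2.10000 − (0.04671)/(0.23925) = 1.90476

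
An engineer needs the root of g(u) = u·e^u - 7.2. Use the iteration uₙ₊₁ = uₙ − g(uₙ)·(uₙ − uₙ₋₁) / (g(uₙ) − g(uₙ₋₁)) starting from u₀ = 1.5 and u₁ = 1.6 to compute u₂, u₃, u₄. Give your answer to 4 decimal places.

1.5397, 1.5413, 1.5414

g(1.5) = -0.477466, g(1.6) = 0.724852
u₂ = 1.600000 − 0.724852·(1.600000 − 1.500000) / (0.724852 − (-0.477466)) = 1.600000 − (0.072485)/(1.202318) = 1.539712
g(1.539712) = -0.019941
u₃ = 1.539712 − (-0.019941)·(1.539712 − 1.600000) / (-0.019941 − 0.724852) = 1.539712 − (0.001202)/(-0.744793) = 1.541326
g(1.541326) = -0.000803
u₄ = 1.541326 − (-0.000803)·(1.541326 − 1.539712) / (-0.000803 − (-0.019941)) = 1.541326 − (-0.000001)/(0.019138) = 1.541394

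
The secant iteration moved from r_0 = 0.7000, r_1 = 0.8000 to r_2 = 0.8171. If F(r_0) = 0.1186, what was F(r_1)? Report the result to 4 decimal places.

0.0173

The secant line through (0.7000, 0.1186) and (0.8000, F(r_1)) crosses zero at r_2 = 0.8171.
So (0.7000, 0.1186), (0.8000, F(r_1)), (0.8171, 0) are collinear:
F(r_1) = 0.1186 · (0.8000 − 0.8171) / (0.7000 − 0.8171) = 0.1186 · (-0.017100)/(-0.117100) = 0.017319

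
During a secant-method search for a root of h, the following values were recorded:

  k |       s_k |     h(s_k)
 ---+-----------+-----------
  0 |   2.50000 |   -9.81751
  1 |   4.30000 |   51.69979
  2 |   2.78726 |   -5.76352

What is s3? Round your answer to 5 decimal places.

2.93899

s3 = 2.78726 − (-5.76352)·(2.78726 − 4.30000) / (-5.76352 − 51.69979)
   = 2.78726 − (8.7187072)/(-57.4633100) = 2.9389865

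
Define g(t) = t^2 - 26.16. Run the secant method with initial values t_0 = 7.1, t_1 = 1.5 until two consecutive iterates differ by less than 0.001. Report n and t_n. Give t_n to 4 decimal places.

g(7.1) = 24.250000, g(1.5) = -23.910000
t_2 = 1.500000 − (-23.910000)·(-5.600000)/(-48.160000) = 4.280233;  |Δ| = 2.780233
g(4.280233) = -7.839609
t_3 = 4.280233 − (-7.839609)·(2.780233)/(16.070391) = 5.636512;  |Δ| = 1.356279
g(5.636512) = 5.610265
t_4 = 5.636512 − 5.610265·(1.356279)/(13.449874) = 5.070775;  |Δ| = 0.565737
g(5.070775) = -0.447239
t_5 = 5.070775 − (-0.447239)·(-0.565737)/(-6.057504) = 5.112545;  |Δ| = 0.041770
g(5.112545) = -0.021886
t_6 = 5.112545 − (-0.021886)·(0.041770)/(0.425353) = 5.114694;  |Δ| = 0.002149
g(5.114694) = 0.000094
t_7 = 5.114694 − 0.000094·(0.002149)/(0.021980) = 5.114685;  |Δ| = 0.000009
|t_7 − t_6| = 0.000009 < 0.001

n = 7, t_n = 5.1147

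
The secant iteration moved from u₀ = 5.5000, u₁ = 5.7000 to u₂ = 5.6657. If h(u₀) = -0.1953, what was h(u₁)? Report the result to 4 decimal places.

0.0404

The secant line through (5.5000, -0.1953) and (5.7000, h(u₁)) crosses zero at u₂ = 5.6657.
So (5.5000, -0.1953), (5.7000, h(u₁)), (5.6657, 0) are collinear:
h(u₁) = -0.1953 · (5.7000 − 5.6657) / (5.5000 − 5.6657) = -0.1953 · (0.034300)/(-0.165700) = 0.040427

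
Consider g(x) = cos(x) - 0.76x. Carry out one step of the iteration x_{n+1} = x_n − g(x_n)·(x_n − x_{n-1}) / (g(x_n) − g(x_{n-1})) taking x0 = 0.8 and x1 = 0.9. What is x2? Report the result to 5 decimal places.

g(0.8) = 0.0887067, g(0.9) = -0.0623900
x2 = 0.9000000 − (-0.0623900)·(0.9000000 − 0.8000000) / (-0.0623900 − 0.0887067) = 0.9000000 − (-0.0062390)/(-0.1510967) = 0.8587086

0.85871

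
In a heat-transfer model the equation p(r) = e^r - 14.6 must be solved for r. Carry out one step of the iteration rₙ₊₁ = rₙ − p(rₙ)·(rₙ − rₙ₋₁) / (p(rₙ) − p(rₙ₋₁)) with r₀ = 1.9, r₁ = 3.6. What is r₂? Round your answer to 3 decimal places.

2.350

p(1.9) = -7.91411, p(3.6) = 21.99823
r₂ = 3.60000 − 21.99823·(3.60000 − 1.90000) / (21.99823 − (-7.91411)) = 3.60000 − (37.39700)/(29.91234) = 2.34978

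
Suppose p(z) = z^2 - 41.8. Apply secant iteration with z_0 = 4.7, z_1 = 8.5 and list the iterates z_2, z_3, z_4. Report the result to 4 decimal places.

p(4.7) = -19.710000, p(8.5) = 30.450000
z_2 = 8.500000 − 30.450000·(8.500000 − 4.700000) / (30.450000 − (-19.710000)) = 8.500000 − (115.710000)/(50.160000) = 6.193182
p(6.193182) = -3.444499
z_3 = 6.193182 − (-3.444499)·(6.193182 − 8.500000) / (-3.444499 − 30.450000) = 6.193182 − (7.945833)/(-33.894499) = 6.427610
p(6.427610) = -0.485827
z_4 = 6.427610 − (-0.485827)·(6.427610 − 6.193182) / (-0.485827 − (-3.444499)) = 6.427610 − (-0.113892)/(2.958672) = 6.466104

6.1932, 6.4276, 6.4661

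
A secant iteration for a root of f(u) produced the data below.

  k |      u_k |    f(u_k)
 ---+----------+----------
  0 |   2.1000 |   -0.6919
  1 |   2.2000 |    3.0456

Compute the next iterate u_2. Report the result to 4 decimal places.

u_2 = 2.2000 − 3.0456·(2.2000 − 2.1000) / (3.0456 − (-0.6919))
   = 2.2000 − (0.304560)/(3.737500) = 2.118512

2.1185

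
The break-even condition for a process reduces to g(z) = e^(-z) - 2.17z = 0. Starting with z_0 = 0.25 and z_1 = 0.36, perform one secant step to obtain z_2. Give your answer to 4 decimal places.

g(0.25) = 0.236301, g(0.36) = -0.083524
z_2 = 0.360000 − (-0.083524)·(0.360000 − 0.250000) / (-0.083524 − 0.236301) = 0.360000 − (-0.009188)/(-0.319824) = 0.331273

0.3313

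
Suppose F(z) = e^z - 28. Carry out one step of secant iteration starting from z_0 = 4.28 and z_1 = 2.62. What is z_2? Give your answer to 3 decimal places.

F(4.28) = 44.24044, F(2.62) = -14.26428
z_2 = 2.62000 − (-14.26428)·(2.62000 − 4.28000) / (-14.26428 − 44.24044) = 2.62000 − (23.67870)/(-58.50472) = 3.02473

3.025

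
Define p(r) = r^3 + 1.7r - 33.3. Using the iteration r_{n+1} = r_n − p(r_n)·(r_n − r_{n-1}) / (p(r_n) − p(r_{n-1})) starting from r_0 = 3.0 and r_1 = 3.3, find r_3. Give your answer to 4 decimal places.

3.0410

p(3.0) = -1.200000, p(3.3) = 8.247000
r_2 = 3.300000 − 8.247000·(3.300000 − 3.000000) / (8.247000 − (-1.200000)) = 3.300000 − (2.474100)/(9.447000) = 3.038107
p(3.038107) = -0.093195
r_3 = 3.038107 − (-0.093195)·(3.038107 − 3.300000) / (-0.093195 − 8.247000) = 3.038107 − (0.024407)/(-8.340195) = 3.041034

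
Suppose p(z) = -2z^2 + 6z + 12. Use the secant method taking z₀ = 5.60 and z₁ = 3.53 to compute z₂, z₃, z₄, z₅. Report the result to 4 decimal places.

4.2036, 4.4023, 4.3714, 4.3723

p(5.60) = -17.120000, p(3.53) = 8.258200
z₂ = 3.530000 − 8.258200·(3.530000 − 5.600000) / (8.258200 − (-17.120000)) = 3.530000 − (-17.094474)/(25.378200) = 4.203589
p(4.203589) = 1.881214
z₃ = 4.203589 − 1.881214·(4.203589 − 3.530000) / (1.881214 − 8.258200) = 4.203589 − (1.267165)/(-6.376986) = 4.402298
p(4.402298) = -0.346667
z₄ = 4.402298 − (-0.346667)·(4.402298 − 4.203589) / (-0.346667 − 1.881214) = 4.402298 − (-0.068886)/(-2.227881) = 4.371378
p(4.371378) = 0.010376
z₅ = 4.371378 − 0.010376·(4.371378 − 4.402298) / (0.010376 − (-0.346667)) = 4.371378 − (-0.000321)/(0.357043) = 4.372277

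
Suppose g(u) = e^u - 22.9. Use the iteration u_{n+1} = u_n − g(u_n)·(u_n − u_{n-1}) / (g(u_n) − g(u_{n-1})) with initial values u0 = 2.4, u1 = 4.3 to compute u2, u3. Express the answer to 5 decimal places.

g(2.4) = -11.8768236, g(4.3) = 50.7997937
u2 = 4.3000000 − 50.7997937·(4.3000000 − 2.4000000) / (50.7997937 − (-11.8768236)) = 4.3000000 − (96.5196080)/(62.6766173) = 2.7600380
g(2.7600380) = -7.0995564
u3 = 2.7600380 − (-7.0995564)·(2.7600380 − 4.3000000) / (-7.0995564 − 50.7997937) = 2.7600380 − (10.9330470)/(-57.8993501) = 2.9488665

2.76004, 2.94887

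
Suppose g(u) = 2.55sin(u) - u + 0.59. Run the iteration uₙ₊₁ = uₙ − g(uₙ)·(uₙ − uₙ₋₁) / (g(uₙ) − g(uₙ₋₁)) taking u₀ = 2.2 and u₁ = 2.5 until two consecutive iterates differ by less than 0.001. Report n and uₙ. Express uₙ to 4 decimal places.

n = 4, uₙ = 2.3693

g(2.2) = 0.451666, g(2.5) = -0.383896
u₂ = 2.500000 − (-0.383896)·(0.300000)/(-0.835562) = 2.362166;  |Δ| = 0.137834
g(2.362166) = 0.020157
u₃ = 2.362166 − 0.020157·(-0.137834)/(0.404053) = 2.369042;  |Δ| = 0.006876
g(2.369042) = 0.000766
u₄ = 2.369042 − 0.000766·(0.006876)/(-0.019390) = 2.369314;  |Δ| = 0.000272
|u₄ − u₃| = 0.000272 < 0.001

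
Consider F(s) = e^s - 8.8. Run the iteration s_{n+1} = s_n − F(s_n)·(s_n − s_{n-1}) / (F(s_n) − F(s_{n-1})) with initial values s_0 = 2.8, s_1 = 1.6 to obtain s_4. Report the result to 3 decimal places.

2.170

F(2.8) = 7.64465, F(1.6) = -3.84697
s_2 = 1.60000 − (-3.84697)·(1.60000 − 2.80000) / (-3.84697 − 7.64465) = 1.60000 − (4.61636)/(-11.49161) = 2.00172
F(2.00172) = -1.39826
s_3 = 2.00172 − (-1.39826)·(2.00172 − 1.60000) / (-1.39826 − (-3.84697)) = 2.00172 − (-0.56170)/(2.44871) = 2.23110
F(2.23110) = 0.51012
s_4 = 2.23110 − 0.51012·(2.23110 − 2.00172) / (0.51012 − (-1.39826)) = 2.23110 − (0.11701)/(1.90838) = 2.16979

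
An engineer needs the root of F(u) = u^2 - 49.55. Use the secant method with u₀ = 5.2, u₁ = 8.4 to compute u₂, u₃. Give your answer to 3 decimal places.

6.855, 7.023

F(5.2) = -22.51000, F(8.4) = 21.01000
u₂ = 8.40000 − 21.01000·(8.40000 − 5.20000) / (21.01000 − (-22.51000)) = 8.40000 − (67.23200)/(43.52000) = 6.85515
F(6.85515) = -2.55696
u₃ = 6.85515 − (-2.55696)·(6.85515 − 8.40000) / (-2.55696 − 21.01000) = 6.85515 − (3.95013)/(-23.56696) = 7.02276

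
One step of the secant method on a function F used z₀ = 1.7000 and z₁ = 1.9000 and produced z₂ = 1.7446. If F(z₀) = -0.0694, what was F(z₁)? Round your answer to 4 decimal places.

The secant line through (1.7000, -0.0694) and (1.9000, F(z₁)) crosses zero at z₂ = 1.7446.
So (1.7000, -0.0694), (1.9000, F(z₁)), (1.7446, 0) are collinear:
F(z₁) = -0.0694 · (1.9000 − 1.7446) / (1.7000 − 1.7446) = -0.0694 · (0.155400)/(-0.044600) = 0.241811

0.2418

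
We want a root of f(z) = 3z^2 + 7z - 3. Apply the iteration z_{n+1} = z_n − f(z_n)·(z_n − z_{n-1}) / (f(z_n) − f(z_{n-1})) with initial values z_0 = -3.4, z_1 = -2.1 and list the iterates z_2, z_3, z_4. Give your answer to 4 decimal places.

f(-3.4) = 7.880000, f(-2.1) = -4.470000
z_2 = -2.100000 − (-4.470000)·(-2.100000 − (-3.400000)) / (-4.470000 − 7.880000) = -2.100000 − (-5.811000)/(-12.350000) = -2.570526
f(-2.570526) = -1.170868
z_3 = -2.570526 − (-1.170868)·(-2.570526 − (-2.100000)) / (-1.170868 − (-4.470000)) = -2.570526 − (0.550924)/(3.299132) = -2.737517
f(-2.737517) = 0.319378
z_4 = -2.737517 − 0.319378·(-2.737517 − (-2.570526)) / (0.319378 − (-1.170868)) = -2.737517 − (-0.053333)/(1.490246) = -2.701729

-2.5705, -2.7375, -2.7017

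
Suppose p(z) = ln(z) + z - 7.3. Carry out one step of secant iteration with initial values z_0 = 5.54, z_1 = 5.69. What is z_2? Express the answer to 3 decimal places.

p(5.54) = -0.04801, p(5.69) = 0.12871
z_2 = 5.69000 − 0.12871·(5.69000 − 5.54000) / (0.12871 − (-0.04801)) = 5.69000 − (0.01931)/(0.17672) = 5.58075

5.581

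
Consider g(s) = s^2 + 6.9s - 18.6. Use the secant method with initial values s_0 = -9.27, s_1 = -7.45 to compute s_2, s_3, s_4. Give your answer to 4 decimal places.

g(-9.27) = 3.369900, g(-7.45) = -14.502500
s_2 = -7.450000 − (-14.502500)·(-7.450000 − (-9.270000)) / (-14.502500 − 3.369900) = -7.450000 − (-26.394550)/(-17.872400) = -8.926833
g(-8.926833) = -0.506800
s_3 = -8.926833 − (-0.506800)·(-8.926833 − (-7.450000)) / (-0.506800 − (-14.502500)) = -8.926833 − (0.748459)/(13.995700) = -8.980311
g(-8.980311) = 0.081838
s_4 = -8.980311 − 0.081838·(-8.980311 − (-8.926833)) / (0.081838 − (-0.506800)) = -8.980311 − (-0.004377)/(0.588638) = -8.972876

-8.9268, -8.9803, -8.9729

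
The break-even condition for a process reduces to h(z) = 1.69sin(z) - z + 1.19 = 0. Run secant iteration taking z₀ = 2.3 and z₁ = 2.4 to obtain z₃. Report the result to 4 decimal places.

h(2.3) = 0.150242, h(2.4) = -0.068467
z₂ = 2.400000 − (-0.068467)·(2.400000 − 2.300000) / (-0.068467 − 0.150242) = 2.400000 − (-0.006847)/(-0.218709) = 2.368695
h(2.368695) = 0.001285
z₃ = 2.368695 − 0.001285·(2.368695 − 2.400000) / (0.001285 − (-0.068467)) = 2.368695 − (-0.000040)/(0.069752) = 2.369271

2.3693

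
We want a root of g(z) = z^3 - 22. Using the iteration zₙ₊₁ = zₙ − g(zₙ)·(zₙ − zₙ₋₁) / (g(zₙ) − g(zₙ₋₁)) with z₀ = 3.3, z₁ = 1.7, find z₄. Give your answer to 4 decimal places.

2.7921

g(3.3) = 13.937000, g(1.7) = -17.087000
z₂ = 1.700000 − (-17.087000)·(1.700000 − 3.300000) / (-17.087000 − 13.937000) = 1.700000 − (27.339200)/(-31.024000) = 2.581227
g(2.581227) = -4.801965
z₃ = 2.581227 − (-4.801965)·(2.581227 − 1.700000) / (-4.801965 − (-17.087000)) = 2.581227 − (-4.231624)/(12.285035) = 2.925681
g(2.925681) = 3.042686
z₄ = 2.925681 − 3.042686·(2.925681 − 2.581227) / (3.042686 − (-4.801965)) = 2.925681 − (1.048064)/(7.844651) = 2.792079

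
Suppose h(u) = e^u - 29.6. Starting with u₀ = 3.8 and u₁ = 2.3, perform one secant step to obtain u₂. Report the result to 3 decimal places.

3.148

h(3.8) = 15.10118, h(2.3) = -19.62582
u₂ = 2.30000 − (-19.62582)·(2.30000 − 3.80000) / (-19.62582 − 15.10118) = 2.30000 − (29.43873)/(-34.72700) = 3.14772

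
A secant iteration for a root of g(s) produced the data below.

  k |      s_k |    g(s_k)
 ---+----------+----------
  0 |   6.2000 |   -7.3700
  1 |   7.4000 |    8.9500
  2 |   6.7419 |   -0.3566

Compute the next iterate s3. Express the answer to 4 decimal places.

6.7671

s3 = 6.7419 − (-0.3566)·(6.7419 − 7.4000) / (-0.3566 − 8.9500)
   = 6.7419 − (0.234678)/(-9.306600) = 6.767116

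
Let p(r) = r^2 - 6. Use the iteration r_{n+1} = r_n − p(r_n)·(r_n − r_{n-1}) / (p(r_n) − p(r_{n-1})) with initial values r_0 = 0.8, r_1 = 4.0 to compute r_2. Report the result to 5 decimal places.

1.91667

p(0.8) = -5.3600000, p(4.0) = 10.0000000
r_2 = 4.0000000 − 10.0000000·(4.0000000 − 0.8000000) / (10.0000000 − (-5.3600000)) = 4.0000000 − (32.0000000)/(15.3600000) = 1.9166667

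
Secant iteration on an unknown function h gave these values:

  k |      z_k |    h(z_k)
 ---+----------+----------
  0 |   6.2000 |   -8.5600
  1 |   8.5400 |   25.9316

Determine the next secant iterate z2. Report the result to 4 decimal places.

z2 = 8.5400 − 25.9316·(8.5400 − 6.2000) / (25.9316 − (-8.5600))
   = 8.5400 − (60.679944)/(34.491600) = 6.780733

6.7807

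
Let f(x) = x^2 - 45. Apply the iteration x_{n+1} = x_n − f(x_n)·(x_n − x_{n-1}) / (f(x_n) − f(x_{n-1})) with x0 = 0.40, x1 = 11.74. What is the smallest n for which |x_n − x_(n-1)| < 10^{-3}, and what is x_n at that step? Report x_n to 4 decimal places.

f(0.40) = -44.840000, f(11.74) = 92.827600
x2 = 11.740000 − 92.827600·(11.340000)/(137.667600) = 4.093575;  |Δ| = 7.646425
f(4.093575) = -28.242644
x3 = 4.093575 − (-28.242644)·(-7.646425)/(-121.070244) = 5.877294;  |Δ| = 1.783719
f(5.877294) = -10.457419
x4 = 5.877294 − (-10.457419)·(1.783719)/(17.785225) = 6.926091;  |Δ| = 1.048797
f(6.926091) = 2.970735
x5 = 6.926091 − 2.970735·(1.048797)/(13.428154) = 6.694064;  |Δ| = 0.232027
f(6.694064) = -0.189513
x6 = 6.694064 − (-0.189513)·(-0.232027)/(-3.160248) = 6.707978;  |Δ| = 0.013914
f(6.707978) = -0.003035
x7 = 6.707978 − (-0.003035)·(0.013914)/(0.186478) = 6.708204;  |Δ| = 0.000226
|x7 − x6| = 0.000226 < 10^{-3}

n = 7, x_n = 6.7082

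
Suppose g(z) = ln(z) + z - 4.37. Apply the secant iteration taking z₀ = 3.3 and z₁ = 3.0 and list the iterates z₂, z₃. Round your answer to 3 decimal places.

3.206, 3.205

g(3.3) = 0.12392, g(3.0) = -0.27139
z₂ = 3.00000 − (-0.27139)·(3.00000 − 3.30000) / (-0.27139 − 0.12392) = 3.00000 − (0.08142)/(-0.39531) = 3.20596
g(3.20596) = 0.00097
z₃ = 3.20596 − 0.00097·(3.20596 − 3.00000) / (0.00097 − (-0.27139)) = 3.20596 − (0.00020)/(0.27235) = 3.20523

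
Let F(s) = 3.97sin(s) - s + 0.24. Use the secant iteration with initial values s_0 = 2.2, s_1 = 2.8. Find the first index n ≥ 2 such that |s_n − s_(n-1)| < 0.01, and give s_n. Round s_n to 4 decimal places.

n = 4, s_n = 2.5275

F(2.2) = 1.249731, F(2.8) = -1.230097
s_2 = 2.800000 − (-1.230097)·(0.600000)/(-2.479828) = 2.502375;  |Δ| = 0.297625
F(2.502375) = 0.105998
s_3 = 2.502375 − 0.105998·(-0.297625)/(1.336095) = 2.525987;  |Δ| = 0.023612
F(2.525987) = 0.006502
s_4 = 2.525987 − 0.006502·(0.023612)/(-0.099496) = 2.527530;  |Δ| = 0.001543
|s_4 − s_3| = 0.001543 < 0.01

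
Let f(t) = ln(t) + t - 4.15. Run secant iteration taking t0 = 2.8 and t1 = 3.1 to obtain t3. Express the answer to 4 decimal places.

f(2.8) = -0.320381, f(3.1) = 0.081402
t2 = 3.100000 − 0.081402·(3.100000 − 2.800000) / (0.081402 − (-0.320381)) = 3.100000 − (0.024421)/(0.401783) = 3.039219
f(3.039219) = 0.000820
t3 = 3.039219 − 0.000820·(3.039219 − 3.100000) / (0.000820 − 0.081402) = 3.039219 − (-0.000050)/(-0.080582) = 3.038601

3.0386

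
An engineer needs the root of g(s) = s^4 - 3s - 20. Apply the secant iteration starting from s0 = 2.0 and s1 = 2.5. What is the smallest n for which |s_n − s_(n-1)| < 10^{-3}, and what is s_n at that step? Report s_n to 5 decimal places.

n = 5, s_n = 2.27586

g(2.0) = -10.0000000, g(2.5) = 11.5625000
s2 = 2.5000000 − 11.5625000·(0.5000000)/(21.5625000) = 2.2318841;  |Δ| = 0.2681159
g(2.2318841) = -1.8822382
s3 = 2.2318841 − (-1.8822382)·(-0.2681159)/(-13.4447382) = 2.2694198;  |Δ| = 0.0375357
g(2.2694198) = -0.2830177
s4 = 2.2694198 − (-0.2830177)·(0.0375357)/(1.5992206) = 2.2760626;  |Δ| = 0.0066428
g(2.2760626) = 0.0089867
s5 = 2.2760626 − 0.0089867·(0.0066428)/(0.2920043) = 2.2758581;  |Δ| = 0.0002044
|s5 − s4| = 0.0002044 < 10^{-3}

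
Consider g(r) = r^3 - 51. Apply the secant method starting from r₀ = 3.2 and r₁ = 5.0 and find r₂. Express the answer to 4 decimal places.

g(3.2) = -18.232000, g(5.0) = 74.000000
r₂ = 5.000000 − 74.000000·(5.000000 − 3.200000) / (74.000000 − (-18.232000)) = 5.000000 − (133.200000)/(92.232000) = 3.555816

3.5558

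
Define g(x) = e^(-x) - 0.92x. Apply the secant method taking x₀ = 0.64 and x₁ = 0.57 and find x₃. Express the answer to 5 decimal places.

g(0.64) = -0.0615076, g(0.57) = 0.0411254
x₂ = 0.5700000 − 0.0411254·(0.5700000 − 0.6400000) / (0.0411254 − (-0.0615076)) = 0.5700000 − (-0.0028788)/(0.1026330) = 0.5980493
g(0.5980493) = -0.0003221
x₃ = 0.5980493 − (-0.0003221)·(0.5980493 − 0.5700000) / (-0.0003221 − 0.0411254) = 0.5980493 − (-0.0000090)/(-0.0414475) = 0.5978313

0.59783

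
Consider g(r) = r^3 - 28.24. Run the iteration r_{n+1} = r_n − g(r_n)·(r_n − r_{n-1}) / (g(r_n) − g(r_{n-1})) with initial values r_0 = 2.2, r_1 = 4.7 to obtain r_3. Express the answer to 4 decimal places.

g(2.2) = -17.592000, g(4.7) = 75.583000
r_2 = 4.700000 − 75.583000·(4.700000 − 2.200000) / (75.583000 − (-17.592000)) = 4.700000 − (188.957500)/(93.175000) = 2.672015
g(2.672015) = -9.162710
r_3 = 2.672015 − (-9.162710)·(2.672015 − 4.700000) / (-9.162710 − 75.583000) = 2.672015 − (18.581838)/(-84.745710) = 2.891281

2.8913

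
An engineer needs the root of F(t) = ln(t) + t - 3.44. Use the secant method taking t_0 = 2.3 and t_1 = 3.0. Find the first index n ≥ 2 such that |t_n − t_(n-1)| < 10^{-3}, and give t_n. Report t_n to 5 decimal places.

F(2.3) = -0.3070909, F(3.0) = 0.6586123
t_2 = 3.0000000 − 0.6586123·(0.7000000)/(0.9657032) = 2.5225980;  |Δ| = 0.4774020
F(2.5225980) = 0.0078874
t_3 = 2.5225980 − 0.0078874·(-0.4774020)/(-0.6507249) = 2.5168115;  |Δ| = 0.0057865
F(2.5168115) = -0.0001957
t_4 = 2.5168115 − (-0.0001957)·(-0.0057865)/(-0.0080830) = 2.5169516;  |Δ| = 0.0001401
|t_4 − t_3| = 0.0001401 < 10^{-3}

n = 4, t_n = 2.51695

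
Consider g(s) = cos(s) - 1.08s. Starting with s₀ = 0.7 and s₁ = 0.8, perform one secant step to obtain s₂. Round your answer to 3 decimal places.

0.705

g(0.7) = 0.00884, g(0.8) = -0.16729
s₂ = 0.80000 − (-0.16729)·(0.80000 − 0.70000) / (-0.16729 − 0.00884) = 0.80000 − (-0.01673)/(-0.17614) = 0.70502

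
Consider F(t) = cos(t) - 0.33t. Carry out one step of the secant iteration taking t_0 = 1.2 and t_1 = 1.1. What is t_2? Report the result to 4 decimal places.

F(1.2) = -0.033642, F(1.1) = 0.090596
t_2 = 1.100000 − 0.090596·(1.100000 − 1.200000) / (0.090596 − (-0.033642)) = 1.100000 − (-0.009060)/(0.124238) = 1.172921

1.1729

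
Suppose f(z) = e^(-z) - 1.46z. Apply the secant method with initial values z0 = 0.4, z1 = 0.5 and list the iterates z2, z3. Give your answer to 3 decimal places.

0.441, 0.441

f(0.4) = 0.08632, f(0.5) = -0.12347
z2 = 0.50000 − (-0.12347)·(0.50000 − 0.40000) / (-0.12347 − 0.08632) = 0.50000 − (-0.01235)/(-0.20979) = 0.44115
f(0.44115) = -0.00077
z3 = 0.44115 − (-0.00077)·(0.44115 − 0.50000) / (-0.00077 − (-0.12347)) = 0.44115 − (0.00005)/(0.12269) = 0.44077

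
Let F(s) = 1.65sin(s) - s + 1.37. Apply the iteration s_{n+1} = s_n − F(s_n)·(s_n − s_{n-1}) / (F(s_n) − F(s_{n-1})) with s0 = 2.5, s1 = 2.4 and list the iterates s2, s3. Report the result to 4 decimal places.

F(2.5) = -0.142521, F(2.4) = 0.084514
s2 = 2.400000 − 0.084514·(2.400000 − 2.500000) / (0.084514 − (-0.142521)) = 2.400000 − (-0.008451)/(0.227035) = 2.437225
F(2.437225) = 0.001236
s3 = 2.437225 − 0.001236·(2.437225 − 2.400000) / (0.001236 − 0.084514) = 2.437225 − (0.000046)/(-0.083279) = 2.437777

2.4372, 2.4378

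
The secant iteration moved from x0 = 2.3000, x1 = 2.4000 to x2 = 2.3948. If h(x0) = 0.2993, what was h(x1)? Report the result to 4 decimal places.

The secant line through (2.3000, 0.2993) and (2.4000, h(x1)) crosses zero at x2 = 2.3948.
So (2.3000, 0.2993), (2.4000, h(x1)), (2.3948, 0) are collinear:
h(x1) = 0.2993 · (2.4000 − 2.3948) / (2.3000 − 2.3948) = 0.2993 · (0.005200)/(-0.094800) = -0.016417

-0.0164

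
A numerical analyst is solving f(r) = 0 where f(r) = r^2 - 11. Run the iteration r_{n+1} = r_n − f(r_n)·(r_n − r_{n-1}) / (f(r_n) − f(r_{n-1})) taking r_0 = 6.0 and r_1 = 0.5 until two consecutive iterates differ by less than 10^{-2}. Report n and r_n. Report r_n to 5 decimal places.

f(6.0) = 25.0000000, f(0.5) = -10.7500000
r_2 = 0.5000000 − (-10.7500000)·(-5.5000000)/(-35.7500000) = 2.1538462;  |Δ| = 1.6538462
f(2.1538462) = -6.3609467
r_3 = 2.1538462 − (-6.3609467)·(1.6538462)/(4.3890533) = 4.5507246;  |Δ| = 2.3968785
f(4.5507246) = 9.7090947
r_4 = 4.5507246 − 9.7090947·(2.3968785)/(16.0700415) = 3.1025939;  |Δ| = 1.4481307
f(3.1025939) = -1.3739108
r_5 = 3.1025939 − (-1.3739108)·(-1.4481307)/(-11.0830055) = 3.2821123;  |Δ| = 0.1795183
f(3.2821123) = -0.2277391
r_6 = 3.2821123 − (-0.2277391)·(0.1795183)/(1.1461716) = 3.3177817;  |Δ| = 0.0356695
f(3.3177817) = 0.0076756
r_7 = 3.3177817 − 0.0076756·(0.0356695)/(0.2354148) = 3.3166187;  |Δ| = 0.0011630
|r_7 − r_6| = 0.0011630 < 10^{-2}

n = 7, r_n = 3.31662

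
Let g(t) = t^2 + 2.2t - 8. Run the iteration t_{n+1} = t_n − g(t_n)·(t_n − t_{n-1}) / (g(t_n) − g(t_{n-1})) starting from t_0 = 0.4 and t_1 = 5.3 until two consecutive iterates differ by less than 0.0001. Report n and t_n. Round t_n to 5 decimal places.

n = 7, t_n = 1.93480

g(0.4) = -6.9600000, g(5.3) = 31.7500000
t_2 = 5.3000000 − 31.7500000·(4.9000000)/(38.7100000) = 1.2810127;  |Δ| = 4.0189873
g(1.2810127) = -3.5407787
t_3 = 1.2810127 − (-3.5407787)·(-4.0189873)/(-35.2907787) = 1.6842439;  |Δ| = 0.4032313
g(1.6842439) = -1.4579859
t_4 = 1.6842439 − (-1.4579859)·(0.4032313)/(2.0827929) = 1.9665118;  |Δ| = 0.2822678
g(1.9665118) = 0.1934944
t_5 = 1.9665118 − 0.1934944·(0.2822678)/(1.6514802) = 1.9334401;  |Δ| = 0.0330717
g(1.9334401) = -0.0082413
t_6 = 1.9334401 − (-0.0082413)·(-0.0330717)/(-0.2017357) = 1.9347911;  |Δ| = 0.0013510
g(1.9347911) = -0.0000429
t_7 = 1.9347911 − (-0.0000429)·(0.0013510)/(0.0081985) = 1.9347982;  |Δ| = 0.0000071
|t_7 − t_6| = 0.0000071 < 0.0001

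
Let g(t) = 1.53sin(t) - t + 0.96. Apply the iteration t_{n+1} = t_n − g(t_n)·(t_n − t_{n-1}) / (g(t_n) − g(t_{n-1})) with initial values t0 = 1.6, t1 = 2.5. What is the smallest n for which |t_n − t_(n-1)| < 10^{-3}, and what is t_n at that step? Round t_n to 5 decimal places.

n = 5, t_n = 2.19842

g(1.6) = 0.8893476, g(2.5) = -0.6243376
t2 = 2.5000000 − (-0.6243376)·(0.9000000)/(-1.5136852) = 2.1287842;  |Δ| = 0.3712158
g(2.1287842) = 0.1291488
t3 = 2.1287842 − 0.1291488·(-0.3712158)/(0.7534864) = 2.1924112;  |Δ| = 0.0636270
g(2.1924112) = 0.0113856
t4 = 2.1924112 − 0.0113856·(0.0636270)/(-0.1177631) = 2.1985628;  |Δ| = 0.0061516
g(2.1985628) = -0.0002705
t5 = 2.1985628 − (-0.0002705)·(0.0061516)/(-0.0116562) = 2.1984200;  |Δ| = 0.0001428
|t5 − t4| = 0.0001428 < 10^{-3}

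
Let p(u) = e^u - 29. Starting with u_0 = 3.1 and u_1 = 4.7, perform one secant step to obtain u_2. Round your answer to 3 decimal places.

3.224

p(3.1) = -6.80205, p(4.7) = 80.94717
u_2 = 4.70000 − 80.94717·(4.70000 − 3.10000) / (80.94717 − (-6.80205)) = 4.70000 − (129.51548)/(87.74922) = 3.22403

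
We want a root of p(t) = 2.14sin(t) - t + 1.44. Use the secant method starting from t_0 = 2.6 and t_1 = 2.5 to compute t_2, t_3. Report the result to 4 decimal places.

2.5795, 2.5799

p(2.6) = -0.056827, p(2.5) = 0.220730
t_2 = 2.500000 − 0.220730·(2.500000 − 2.600000) / (0.220730 − (-0.056827)) = 2.500000 − (-0.022073)/(0.277557) = 2.579526
p(2.579526) = 0.000957
t_3 = 2.579526 − 0.000957·(2.579526 − 2.500000) / (0.000957 − 0.220730) = 2.579526 − (0.000076)/(-0.219773) = 2.579872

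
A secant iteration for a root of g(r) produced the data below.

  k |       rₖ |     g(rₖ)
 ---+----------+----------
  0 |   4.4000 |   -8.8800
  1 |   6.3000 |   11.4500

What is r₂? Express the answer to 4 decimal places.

r₂ = 6.3000 − 11.4500·(6.3000 − 4.4000) / (11.4500 − (-8.8800))
   = 6.3000 − (21.755000)/(20.330000) = 5.229907

5.2299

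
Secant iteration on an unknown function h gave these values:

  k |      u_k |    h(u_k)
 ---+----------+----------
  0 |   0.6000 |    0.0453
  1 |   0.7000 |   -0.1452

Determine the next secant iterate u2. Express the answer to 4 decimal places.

0.6238

u2 = 0.7000 − (-0.1452)·(0.7000 − 0.6000) / (-0.1452 − 0.0453)
   = 0.7000 − (-0.014520)/(-0.190500) = 0.623780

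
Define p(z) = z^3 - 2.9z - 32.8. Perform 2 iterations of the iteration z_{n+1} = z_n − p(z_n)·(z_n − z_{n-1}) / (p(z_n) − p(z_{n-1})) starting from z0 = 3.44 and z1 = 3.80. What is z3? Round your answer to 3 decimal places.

p(3.44) = -2.06842, p(3.80) = 11.05200
z2 = 3.80000 − 11.05200·(3.80000 − 3.44000) / (11.05200 − (-2.06842)) = 3.80000 − (3.97872)/(13.12042) = 3.49675
p(3.49675) = -0.18478
z3 = 3.49675 − (-0.18478)·(3.49675 − 3.80000) / (-0.18478 − 11.05200) = 3.49675 − (0.05603)/(-11.23678) = 3.50174

3.502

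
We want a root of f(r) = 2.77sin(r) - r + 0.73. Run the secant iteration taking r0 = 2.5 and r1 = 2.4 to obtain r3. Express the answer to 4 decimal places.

f(2.5) = -0.112232, f(2.4) = 0.201033
r2 = 2.400000 − 0.201033·(2.400000 − 2.500000) / (0.201033 − (-0.112232)) = 2.400000 − (-0.020103)/(0.313265) = 2.464173
f(2.464173) = 0.002019
r3 = 2.464173 − 0.002019·(2.464173 − 2.400000) / (0.002019 − 0.201033) = 2.464173 − (0.000130)/(-0.199014) = 2.464824

2.4648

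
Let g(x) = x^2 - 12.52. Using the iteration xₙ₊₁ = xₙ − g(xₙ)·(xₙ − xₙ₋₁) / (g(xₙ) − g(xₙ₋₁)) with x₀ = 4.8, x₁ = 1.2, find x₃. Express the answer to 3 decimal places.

3.809

g(4.8) = 10.52000, g(1.2) = -11.08000
x₂ = 1.20000 − (-11.08000)·(1.20000 − 4.80000) / (-11.08000 − 10.52000) = 1.20000 − (39.88800)/(-21.60000) = 3.04667
g(3.04667) = -3.23782
x₃ = 3.04667 − (-3.23782)·(3.04667 − 1.20000) / (-3.23782 − (-11.08000)) = 3.04667 − (-5.97918)/(7.84218) = 3.80911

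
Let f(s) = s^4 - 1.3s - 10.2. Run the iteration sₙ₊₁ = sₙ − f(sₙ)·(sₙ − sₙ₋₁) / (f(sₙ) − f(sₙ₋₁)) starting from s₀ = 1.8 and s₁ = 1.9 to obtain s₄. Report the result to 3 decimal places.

f(1.8) = -2.04240, f(1.9) = 0.36210
s₂ = 1.90000 − 0.36210·(1.90000 − 1.80000) / (0.36210 − (-2.04240)) = 1.90000 − (0.03621)/(2.40450) = 1.88494
f(1.88494) = -0.02660
s₃ = 1.88494 − (-0.02660)·(1.88494 − 1.90000) / (-0.02660 − 0.36210) = 1.88494 − (0.00040)/(-0.38870) = 1.88597
f(1.88597) = -0.00031
s₄ = 1.88597 − (-0.00031)·(1.88597 − 1.88494) / (-0.00031 − (-0.02660)) = 1.88597 − (0.00000)/(0.02629) = 1.88598

1.886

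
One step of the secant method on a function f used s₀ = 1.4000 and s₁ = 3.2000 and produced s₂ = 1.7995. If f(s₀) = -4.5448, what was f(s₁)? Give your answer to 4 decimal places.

The secant line through (1.4000, -4.5448) and (3.2000, f(s₁)) crosses zero at s₂ = 1.7995.
So (1.4000, -4.5448), (3.2000, f(s₁)), (1.7995, 0) are collinear:
f(s₁) = -4.5448 · (3.2000 − 1.7995) / (1.4000 − 1.7995) = -4.5448 · (1.400500)/(-0.399500) = 15.932396

15.9324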